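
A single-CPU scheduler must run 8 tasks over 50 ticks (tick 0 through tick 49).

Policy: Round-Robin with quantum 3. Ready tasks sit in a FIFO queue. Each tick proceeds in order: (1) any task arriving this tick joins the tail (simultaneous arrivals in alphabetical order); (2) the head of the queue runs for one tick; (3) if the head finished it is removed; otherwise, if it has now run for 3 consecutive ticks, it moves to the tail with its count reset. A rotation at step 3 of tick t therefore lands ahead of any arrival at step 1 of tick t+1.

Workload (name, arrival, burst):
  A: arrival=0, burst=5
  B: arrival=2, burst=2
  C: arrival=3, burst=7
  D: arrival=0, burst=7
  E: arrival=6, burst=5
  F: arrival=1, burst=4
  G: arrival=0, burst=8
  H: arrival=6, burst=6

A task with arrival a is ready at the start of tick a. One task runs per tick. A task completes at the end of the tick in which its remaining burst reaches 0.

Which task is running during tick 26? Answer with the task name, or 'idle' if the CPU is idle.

t=0: queue=[A,D,G] q_used=0 → run A
t=1: queue=[A,D,G,F] q_used=1 → run A
t=2: queue=[A,D,G,F,B] q_used=2 → run A
t=3: queue=[D,G,F,B,A,C] q_used=0 → run D
t=4: queue=[D,G,F,B,A,C] q_used=1 → run D
t=5: queue=[D,G,F,B,A,C] q_used=2 → run D
t=6: queue=[G,F,B,A,C,D,E,H] q_used=0 → run G
t=7: queue=[G,F,B,A,C,D,E,H] q_used=1 → run G
t=8: queue=[G,F,B,A,C,D,E,H] q_used=2 → run G
t=9: queue=[F,B,A,C,D,E,H,G] q_used=0 → run F
t=10: queue=[F,B,A,C,D,E,H,G] q_used=1 → run F
t=11: queue=[F,B,A,C,D,E,H,G] q_used=2 → run F
t=12: queue=[B,A,C,D,E,H,G,F] q_used=0 → run B
t=13: queue=[B,A,C,D,E,H,G,F] q_used=1 → run B
t=14: queue=[A,C,D,E,H,G,F] q_used=0 → run A
t=15: queue=[A,C,D,E,H,G,F] q_used=1 → run A
t=16: queue=[C,D,E,H,G,F] q_used=0 → run C
t=17: queue=[C,D,E,H,G,F] q_used=1 → run C
t=18: queue=[C,D,E,H,G,F] q_used=2 → run C
t=19: queue=[D,E,H,G,F,C] q_used=0 → run D
t=20: queue=[D,E,H,G,F,C] q_used=1 → run D
t=21: queue=[D,E,H,G,F,C] q_used=2 → run D
t=22: queue=[E,H,G,F,C,D] q_used=0 → run E
t=23: queue=[E,H,G,F,C,D] q_used=1 → run E
t=24: queue=[E,H,G,F,C,D] q_used=2 → run E
t=25: queue=[H,G,F,C,D,E] q_used=0 → run H
t=26: queue=[H,G,F,C,D,E] q_used=1 → run H
t=27: queue=[H,G,F,C,D,E] q_used=2 → run H
t=28: queue=[G,F,C,D,E,H] q_used=0 → run G
t=29: queue=[G,F,C,D,E,H] q_used=1 → run G
t=30: queue=[G,F,C,D,E,H] q_used=2 → run G
t=31: queue=[F,C,D,E,H,G] q_used=0 → run F
t=32: queue=[C,D,E,H,G] q_used=0 → run C
t=33: queue=[C,D,E,H,G] q_used=1 → run C
t=34: queue=[C,D,E,H,G] q_used=2 → run C
t=35: queue=[D,E,H,G,C] q_used=0 → run D
t=36: queue=[E,H,G,C] q_used=0 → run E
t=37: queue=[E,H,G,C] q_used=1 → run E
t=38: queue=[H,G,C] q_used=0 → run H
t=39: queue=[H,G,C] q_used=1 → run H
t=40: queue=[H,G,C] q_used=2 → run H
t=41: queue=[G,C] q_used=0 → run G
t=42: queue=[G,C] q_used=1 → run G
t=43: queue=[C] q_used=0 → run C
t=44: (idle)
t=45: (idle)
t=46: (idle)
t=47: (idle)
t=48: (idle)
t=49: (idle)

running at tick 26 = H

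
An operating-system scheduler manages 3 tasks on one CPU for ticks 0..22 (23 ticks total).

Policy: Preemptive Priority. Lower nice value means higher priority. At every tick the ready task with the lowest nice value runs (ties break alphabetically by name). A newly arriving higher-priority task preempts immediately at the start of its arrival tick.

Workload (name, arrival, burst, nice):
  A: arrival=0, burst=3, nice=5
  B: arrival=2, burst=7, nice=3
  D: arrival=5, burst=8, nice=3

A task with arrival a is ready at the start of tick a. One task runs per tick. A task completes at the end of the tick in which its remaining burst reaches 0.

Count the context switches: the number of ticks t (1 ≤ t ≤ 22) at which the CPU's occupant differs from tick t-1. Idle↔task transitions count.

t=0: ready={A} → run A
t=1: ready={A} → run A
t=2: ready={A,B} → run B
t=3: ready={A,B} → run B
t=4: ready={A,B} → run B
t=5: ready={A,B,D} → run B
t=6: ready={A,B,D} → run B
t=7: ready={A,B,D} → run B
t=8: ready={A,B,D} → run B
t=9: ready={A,D} → run D
t=10: ready={A,D} → run D
t=11: ready={A,D} → run D
t=12: ready={A,D} → run D
t=13: ready={A,D} → run D
t=14: ready={A,D} → run D
t=15: ready={A,D} → run D
t=16: ready={A,D} → run D
t=17: ready={A} → run A
t=18: (idle)
t=19: (idle)
t=20: (idle)
t=21: (idle)
t=22: (idle)

context switches = 4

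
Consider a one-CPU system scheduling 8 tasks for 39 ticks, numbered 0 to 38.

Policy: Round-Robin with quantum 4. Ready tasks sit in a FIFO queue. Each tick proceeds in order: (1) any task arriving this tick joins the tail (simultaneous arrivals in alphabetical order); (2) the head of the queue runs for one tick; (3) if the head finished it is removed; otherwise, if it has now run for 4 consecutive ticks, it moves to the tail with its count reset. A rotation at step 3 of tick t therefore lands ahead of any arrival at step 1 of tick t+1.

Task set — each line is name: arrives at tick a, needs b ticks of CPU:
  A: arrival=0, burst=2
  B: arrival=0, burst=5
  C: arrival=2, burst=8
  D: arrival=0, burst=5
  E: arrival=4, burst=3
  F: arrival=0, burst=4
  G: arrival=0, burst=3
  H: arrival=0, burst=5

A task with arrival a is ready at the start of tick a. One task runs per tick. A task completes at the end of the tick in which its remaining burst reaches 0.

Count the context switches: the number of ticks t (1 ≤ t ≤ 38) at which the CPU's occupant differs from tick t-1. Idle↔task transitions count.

t=0: queue=[A,B,D,F,G,H] q_used=0 → run A
t=1: queue=[A,B,D,F,G,H] q_used=1 → run A
t=2: queue=[B,D,F,G,H,C] q_used=0 → run B
t=3: queue=[B,D,F,G,H,C] q_used=1 → run B
t=4: queue=[B,D,F,G,H,C,E] q_used=2 → run B
t=5: queue=[B,D,F,G,H,C,E] q_used=3 → run B
t=6: queue=[D,F,G,H,C,E,B] q_used=0 → run D
t=7: queue=[D,F,G,H,C,E,B] q_used=1 → run D
t=8: queue=[D,F,G,H,C,E,B] q_used=2 → run D
t=9: queue=[D,F,G,H,C,E,B] q_used=3 → run D
t=10: queue=[F,G,H,C,E,B,D] q_used=0 → run F
t=11: queue=[F,G,H,C,E,B,D] q_used=1 → run F
t=12: queue=[F,G,H,C,E,B,D] q_used=2 → run F
t=13: queue=[F,G,H,C,E,B,D] q_used=3 → run F
t=14: queue=[G,H,C,E,B,D] q_used=0 → run G
t=15: queue=[G,H,C,E,B,D] q_used=1 → run G
t=16: queue=[G,H,C,E,B,D] q_used=2 → run G
t=17: queue=[H,C,E,B,D] q_used=0 → run H
t=18: queue=[H,C,E,B,D] q_used=1 → run H
t=19: queue=[H,C,E,B,D] q_used=2 → run H
t=20: queue=[H,C,E,B,D] q_used=3 → run H
t=21: queue=[C,E,B,D,H] q_used=0 → run C
t=22: queue=[C,E,B,D,H] q_used=1 → run C
t=23: queue=[C,E,B,D,H] q_used=2 → run C
t=24: queue=[C,E,B,D,H] q_used=3 → run C
t=25: queue=[E,B,D,H,C] q_used=0 → run E
t=26: queue=[E,B,D,H,C] q_used=1 → run E
t=27: queue=[E,B,D,H,C] q_used=2 → run E
t=28: queue=[B,D,H,C] q_used=0 → run B
t=29: queue=[D,H,C] q_used=0 → run D
t=30: queue=[H,C] q_used=0 → run H
t=31: queue=[C] q_used=0 → run C
t=32: queue=[C] q_used=1 → run C
t=33: queue=[C] q_used=2 → run C
t=34: queue=[C] q_used=3 → run C
t=35: (idle)
t=36: (idle)
t=37: (idle)
t=38: (idle)

context switches = 12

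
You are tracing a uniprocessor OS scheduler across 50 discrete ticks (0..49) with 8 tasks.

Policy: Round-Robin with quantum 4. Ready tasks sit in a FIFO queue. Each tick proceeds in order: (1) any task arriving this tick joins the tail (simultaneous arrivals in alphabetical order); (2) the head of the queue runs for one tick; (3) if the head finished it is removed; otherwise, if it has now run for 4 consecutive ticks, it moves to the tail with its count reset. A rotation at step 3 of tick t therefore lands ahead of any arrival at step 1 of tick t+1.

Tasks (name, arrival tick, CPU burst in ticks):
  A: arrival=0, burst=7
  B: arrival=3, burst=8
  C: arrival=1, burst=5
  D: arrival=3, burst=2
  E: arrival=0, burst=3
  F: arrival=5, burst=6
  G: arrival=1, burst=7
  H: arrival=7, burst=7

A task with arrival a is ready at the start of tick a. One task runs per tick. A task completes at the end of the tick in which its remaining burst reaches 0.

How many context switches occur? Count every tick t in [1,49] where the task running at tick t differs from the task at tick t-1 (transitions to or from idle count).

t=0: queue=[A,E] q_used=0 → run A
t=1: queue=[A,E,C,G] q_used=1 → run A
t=2: queue=[A,E,C,G] q_used=2 → run A
t=3: queue=[A,E,C,G,B,D] q_used=3 → run A
t=4: queue=[E,C,G,B,D,A] q_used=0 → run E
t=5: queue=[E,C,G,B,D,A,F] q_used=1 → run E
t=6: queue=[E,C,G,B,D,A,F] q_used=2 → run E
t=7: queue=[C,G,B,D,A,F,H] q_used=0 → run C
t=8: queue=[C,G,B,D,A,F,H] q_used=1 → run C
t=9: queue=[C,G,B,D,A,F,H] q_used=2 → run C
t=10: queue=[C,G,B,D,A,F,H] q_used=3 → run C
t=11: queue=[G,B,D,A,F,H,C] q_used=0 → run G
t=12: queue=[G,B,D,A,F,H,C] q_used=1 → run G
t=13: queue=[G,B,D,A,F,H,C] q_used=2 → run G
t=14: queue=[G,B,D,A,F,H,C] q_used=3 → run G
t=15: queue=[B,D,A,F,H,C,G] q_used=0 → run B
t=16: queue=[B,D,A,F,H,C,G] q_used=1 → run B
t=17: queue=[B,D,A,F,H,C,G] q_used=2 → run B
t=18: queue=[B,D,A,F,H,C,G] q_used=3 → run B
t=19: queue=[D,A,F,H,C,G,B] q_used=0 → run D
t=20: queue=[D,A,F,H,C,G,B] q_used=1 → run D
t=21: queue=[A,F,H,C,G,B] q_used=0 → run A
t=22: queue=[A,F,H,C,G,B] q_used=1 → run A
t=23: queue=[A,F,H,C,G,B] q_used=2 → run A
t=24: queue=[F,H,C,G,B] q_used=0 → run F
t=25: queue=[F,H,C,G,B] q_used=1 → run F
t=26: queue=[F,H,C,G,B] q_used=2 → run F
t=27: queue=[F,H,C,G,B] q_used=3 → run F
t=28: queue=[H,C,G,B,F] q_used=0 → run H
t=29: queue=[H,C,G,B,F] q_used=1 → run H
t=30: queue=[H,C,G,B,F] q_used=2 → run H
t=31: queue=[H,C,G,B,F] q_used=3 → run H
t=32: queue=[C,G,B,F,H] q_used=0 → run C
t=33: queue=[G,B,F,H] q_used=0 → run G
t=34: queue=[G,B,F,H] q_used=1 → run G
t=35: queue=[G,B,F,H] q_used=2 → run G
t=36: queue=[B,F,H] q_used=0 → run B
t=37: queue=[B,F,H] q_used=1 → run B
t=38: queue=[B,F,H] q_used=2 → run B
t=39: queue=[B,F,H] q_used=3 → run B
t=40: queue=[F,H] q_used=0 → run F
t=41: queue=[F,H] q_used=1 → run F
t=42: queue=[H] q_used=0 → run H
t=43: queue=[H] q_used=1 → run H
t=44: queue=[H] q_used=2 → run H
t=45: (idle)
t=46: (idle)
t=47: (idle)
t=48: (idle)
t=49: (idle)

context switches = 14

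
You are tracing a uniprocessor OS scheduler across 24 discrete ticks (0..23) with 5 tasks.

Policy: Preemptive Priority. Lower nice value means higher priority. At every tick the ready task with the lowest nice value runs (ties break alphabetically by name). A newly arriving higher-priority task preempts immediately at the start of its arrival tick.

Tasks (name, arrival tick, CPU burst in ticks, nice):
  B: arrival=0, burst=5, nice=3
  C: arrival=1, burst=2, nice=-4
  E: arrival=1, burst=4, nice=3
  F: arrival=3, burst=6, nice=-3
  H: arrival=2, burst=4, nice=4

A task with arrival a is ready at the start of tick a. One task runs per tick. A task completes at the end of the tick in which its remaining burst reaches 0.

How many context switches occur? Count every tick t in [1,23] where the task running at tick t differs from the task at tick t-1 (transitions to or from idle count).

context switches = 6

t=0: ready={B} → run B
t=1: ready={B,C,E} → run C
t=2: ready={B,C,E,H} → run C
t=3: ready={B,E,F,H} → run F
t=4: ready={B,E,F,H} → run F
t=5: ready={B,E,F,H} → run F
t=6: ready={B,E,F,H} → run F
t=7: ready={B,E,F,H} → run F
t=8: ready={B,E,F,H} → run F
t=9: ready={B,E,H} → run B
t=10: ready={B,E,H} → run B
t=11: ready={B,E,H} → run B
t=12: ready={B,E,H} → run B
t=13: ready={E,H} → run E
t=14: ready={E,H} → run E
t=15: ready={E,H} → run E
t=16: ready={E,H} → run E
t=17: ready={H} → run H
t=18: ready={H} → run H
t=19: ready={H} → run H
t=20: ready={H} → run H
t=21: (idle)
t=22: (idle)
t=23: (idle)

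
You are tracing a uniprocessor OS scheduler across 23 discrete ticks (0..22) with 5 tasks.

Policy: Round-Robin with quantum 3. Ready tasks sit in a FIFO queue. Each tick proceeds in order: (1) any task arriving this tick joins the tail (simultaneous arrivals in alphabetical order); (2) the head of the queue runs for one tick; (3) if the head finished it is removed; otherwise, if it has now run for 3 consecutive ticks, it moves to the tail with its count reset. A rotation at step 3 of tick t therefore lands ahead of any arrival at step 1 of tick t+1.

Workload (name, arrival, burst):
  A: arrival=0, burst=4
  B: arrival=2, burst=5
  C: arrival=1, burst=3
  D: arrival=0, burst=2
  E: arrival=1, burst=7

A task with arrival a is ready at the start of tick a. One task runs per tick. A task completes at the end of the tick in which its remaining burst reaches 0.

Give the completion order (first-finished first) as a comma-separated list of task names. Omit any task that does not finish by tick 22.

t=0: queue=[A,D] q_used=0 → run A
t=1: queue=[A,D,C,E] q_used=1 → run A
t=2: queue=[A,D,C,E,B] q_used=2 → run A
t=3: queue=[D,C,E,B,A] q_used=0 → run D
t=4: queue=[D,C,E,B,A] q_used=1 → run D
t=5: queue=[C,E,B,A] q_used=0 → run C
t=6: queue=[C,E,B,A] q_used=1 → run C
t=7: queue=[C,E,B,A] q_used=2 → run C
t=8: queue=[E,B,A] q_used=0 → run E
t=9: queue=[E,B,A] q_used=1 → run E
t=10: queue=[E,B,A] q_used=2 → run E
t=11: queue=[B,A,E] q_used=0 → run B
t=12: queue=[B,A,E] q_used=1 → run B
t=13: queue=[B,A,E] q_used=2 → run B
t=14: queue=[A,E,B] q_used=0 → run A
t=15: queue=[E,B] q_used=0 → run E
t=16: queue=[E,B] q_used=1 → run E
t=17: queue=[E,B] q_used=2 → run E
t=18: queue=[B,E] q_used=0 → run B
t=19: queue=[B,E] q_used=1 → run B
t=20: queue=[E] q_used=0 → run E
t=21: (idle)
t=22: (idle)

completion order = D, C, A, B, E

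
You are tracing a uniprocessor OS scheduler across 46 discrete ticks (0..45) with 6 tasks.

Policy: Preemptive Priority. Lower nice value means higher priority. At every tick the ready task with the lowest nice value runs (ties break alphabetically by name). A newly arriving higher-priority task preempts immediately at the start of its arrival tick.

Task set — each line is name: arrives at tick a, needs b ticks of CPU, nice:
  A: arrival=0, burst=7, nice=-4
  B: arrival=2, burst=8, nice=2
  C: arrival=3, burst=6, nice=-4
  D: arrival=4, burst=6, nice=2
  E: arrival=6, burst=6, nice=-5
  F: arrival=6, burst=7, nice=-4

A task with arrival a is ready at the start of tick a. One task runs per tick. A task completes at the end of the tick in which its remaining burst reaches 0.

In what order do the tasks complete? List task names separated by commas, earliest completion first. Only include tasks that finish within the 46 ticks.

t=0: ready={A} → run A
t=1: ready={A} → run A
t=2: ready={A,B} → run A
t=3: ready={A,B,C} → run A
t=4: ready={A,B,C,D} → run A
t=5: ready={A,B,C,D} → run A
t=6: ready={A,B,C,D,E,F} → run E
t=7: ready={A,B,C,D,E,F} → run E
t=8: ready={A,B,C,D,E,F} → run E
t=9: ready={A,B,C,D,E,F} → run E
t=10: ready={A,B,C,D,E,F} → run E
t=11: ready={A,B,C,D,E,F} → run E
t=12: ready={A,B,C,D,F} → run A
t=13: ready={B,C,D,F} → run C
t=14: ready={B,C,D,F} → run C
t=15: ready={B,C,D,F} → run C
t=16: ready={B,C,D,F} → run C
t=17: ready={B,C,D,F} → run C
t=18: ready={B,C,D,F} → run C
t=19: ready={B,D,F} → run F
t=20: ready={B,D,F} → run F
t=21: ready={B,D,F} → run F
t=22: ready={B,D,F} → run F
t=23: ready={B,D,F} → run F
t=24: ready={B,D,F} → run F
t=25: ready={B,D,F} → run F
t=26: ready={B,D} → run B
t=27: ready={B,D} → run B
t=28: ready={B,D} → run B
t=29: ready={B,D} → run B
t=30: ready={B,D} → run B
t=31: ready={B,D} → run B
t=32: ready={B,D} → run B
t=33: ready={B,D} → run B
t=34: ready={D} → run D
t=35: ready={D} → run D
t=36: ready={D} → run D
t=37: ready={D} → run D
t=38: ready={D} → run D
t=39: ready={D} → run D
t=40: (idle)
t=41: (idle)
t=42: (idle)
t=43: (idle)
t=44: (idle)
t=45: (idle)

completion order = E, A, C, F, B, D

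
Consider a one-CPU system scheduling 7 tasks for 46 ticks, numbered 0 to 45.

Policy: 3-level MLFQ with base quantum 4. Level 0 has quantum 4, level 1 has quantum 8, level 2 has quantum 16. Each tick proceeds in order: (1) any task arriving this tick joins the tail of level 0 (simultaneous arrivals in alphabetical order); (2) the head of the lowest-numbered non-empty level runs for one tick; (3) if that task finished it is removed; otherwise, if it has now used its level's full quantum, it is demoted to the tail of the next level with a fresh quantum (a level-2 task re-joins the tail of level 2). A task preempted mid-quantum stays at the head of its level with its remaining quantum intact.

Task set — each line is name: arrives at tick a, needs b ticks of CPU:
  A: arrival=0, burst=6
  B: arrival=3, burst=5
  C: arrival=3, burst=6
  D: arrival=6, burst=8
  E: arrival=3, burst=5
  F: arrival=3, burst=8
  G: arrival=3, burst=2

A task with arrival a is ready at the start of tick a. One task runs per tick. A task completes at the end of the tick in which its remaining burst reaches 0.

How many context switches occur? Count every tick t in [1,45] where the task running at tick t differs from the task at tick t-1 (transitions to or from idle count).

t=0: L0/L1/L2 = A/-/- → run A
t=1: L0/L1/L2 = A/-/- → run A
t=2: L0/L1/L2 = A/-/- → run A
t=3: L0/L1/L2 = ABCEFG/-/- → run A
t=4: L0/L1/L2 = BCEFG/A/- → run B
t=5: L0/L1/L2 = BCEFG/A/- → run B
t=6: L0/L1/L2 = BCEFGD/A/- → run B
t=7: L0/L1/L2 = BCEFGD/A/- → run B
t=8: L0/L1/L2 = CEFGD/AB/- → run C
t=9: L0/L1/L2 = CEFGD/AB/- → run C
t=10: L0/L1/L2 = CEFGD/AB/- → run C
t=11: L0/L1/L2 = CEFGD/AB/- → run C
t=12: L0/L1/L2 = EFGD/ABC/- → run E
t=13: L0/L1/L2 = EFGD/ABC/- → run E
t=14: L0/L1/L2 = EFGD/ABC/- → run E
t=15: L0/L1/L2 = EFGD/ABC/- → run E
t=16: L0/L1/L2 = FGD/ABCE/- → run F
t=17: L0/L1/L2 = FGD/ABCE/- → run F
t=18: L0/L1/L2 = FGD/ABCE/- → run F
t=19: L0/L1/L2 = FGD/ABCE/- → run F
t=20: L0/L1/L2 = GD/ABCEF/- → run G
t=21: L0/L1/L2 = GD/ABCEF/- → run G
t=22: L0/L1/L2 = D/ABCEF/- → run D
t=23: L0/L1/L2 = D/ABCEF/- → run D
t=24: L0/L1/L2 = D/ABCEF/- → run D
t=25: L0/L1/L2 = D/ABCEF/- → run D
t=26: L0/L1/L2 = -/ABCEFD/- → run A
t=27: L0/L1/L2 = -/ABCEFD/- → run A
t=28: L0/L1/L2 = -/BCEFD/- → run B
t=29: L0/L1/L2 = -/CEFD/- → run C
t=30: L0/L1/L2 = -/CEFD/- → run C
t=31: L0/L1/L2 = -/EFD/- → run E
t=32: L0/L1/L2 = -/FD/- → run F
t=33: L0/L1/L2 = -/FD/- → run F
t=34: L0/L1/L2 = -/FD/- → run F
t=35: L0/L1/L2 = -/FD/- → run F
t=36: L0/L1/L2 = -/D/- → run D
t=37: L0/L1/L2 = -/D/- → run D
t=38: L0/L1/L2 = -/D/- → run D
t=39: L0/L1/L2 = -/D/- → run D
t=40: (idle)
t=41: (idle)
t=42: (idle)
t=43: (idle)
t=44: (idle)
t=45: (idle)

context switches = 13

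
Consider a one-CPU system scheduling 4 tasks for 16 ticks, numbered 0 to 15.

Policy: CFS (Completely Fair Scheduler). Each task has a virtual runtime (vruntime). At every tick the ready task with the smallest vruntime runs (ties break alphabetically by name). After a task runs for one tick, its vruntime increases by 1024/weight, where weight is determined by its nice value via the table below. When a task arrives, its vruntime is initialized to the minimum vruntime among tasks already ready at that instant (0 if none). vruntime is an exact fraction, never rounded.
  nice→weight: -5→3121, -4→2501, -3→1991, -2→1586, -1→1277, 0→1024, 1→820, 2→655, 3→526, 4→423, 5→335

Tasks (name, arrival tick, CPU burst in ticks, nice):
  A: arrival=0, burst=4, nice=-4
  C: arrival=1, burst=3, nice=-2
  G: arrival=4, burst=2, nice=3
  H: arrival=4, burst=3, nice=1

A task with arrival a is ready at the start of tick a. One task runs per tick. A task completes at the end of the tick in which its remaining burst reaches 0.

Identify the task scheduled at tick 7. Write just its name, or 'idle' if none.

running at tick 7 = A

t=0: vr[A=0] → run A
t=1: vr[A=1024/2501 C=1024/2501] → run A
t=2: vr[A=2048/2501 C=1024/2501] → run C
t=3: vr[A=2048/2501 C=34304/32513] → run A
t=4: vr[A=3072/2501 C=34304/32513 G=34304/32513 H=34304/32513] → run C
t=5: vr[A=3072/2501 C=55296/32513 G=34304/32513 H=34304/32513] → run G
t=6: vr[A=3072/2501 C=55296/32513 G=25668608/8550919 H=34304/32513] → run H
t=7: vr[A=3072/2501 C=55296/32513 G=25668608/8550919 H=374528/162565] → run A
t=8: vr[C=55296/32513 G=25668608/8550919 H=374528/162565] → run C
t=9: vr[G=25668608/8550919 H=374528/162565] → run H
t=10: vr[G=25668608/8550919 H=577536/162565] → run G
t=11: vr[H=577536/162565] → run H
t=12: (idle)
t=13: (idle)
t=14: (idle)
t=15: (idle)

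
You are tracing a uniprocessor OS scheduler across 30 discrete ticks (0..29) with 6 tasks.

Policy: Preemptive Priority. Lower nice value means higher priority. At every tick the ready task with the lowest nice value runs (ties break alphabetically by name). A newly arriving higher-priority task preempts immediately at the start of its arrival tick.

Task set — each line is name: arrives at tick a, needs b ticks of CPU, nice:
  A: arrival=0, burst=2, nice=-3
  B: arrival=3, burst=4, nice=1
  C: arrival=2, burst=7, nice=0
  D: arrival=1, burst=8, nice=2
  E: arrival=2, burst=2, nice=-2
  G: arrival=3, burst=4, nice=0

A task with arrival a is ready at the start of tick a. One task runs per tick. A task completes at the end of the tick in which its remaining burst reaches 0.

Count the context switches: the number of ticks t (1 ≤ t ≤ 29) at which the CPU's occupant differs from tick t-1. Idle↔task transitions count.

context switches = 6

t=0: ready={A} → run A
t=1: ready={A,D} → run A
t=2: ready={C,D,E} → run E
t=3: ready={B,C,D,E,G} → run E
t=4: ready={B,C,D,G} → run C
t=5: ready={B,C,D,G} → run C
t=6: ready={B,C,D,G} → run C
t=7: ready={B,C,D,G} → run C
t=8: ready={B,C,D,G} → run C
t=9: ready={B,C,D,G} → run C
t=10: ready={B,C,D,G} → run C
t=11: ready={B,D,G} → run G
t=12: ready={B,D,G} → run G
t=13: ready={B,D,G} → run G
t=14: ready={B,D,G} → run G
t=15: ready={B,D} → run B
t=16: ready={B,D} → run B
t=17: ready={B,D} → run B
t=18: ready={B,D} → run B
t=19: ready={D} → run D
t=20: ready={D} → run D
t=21: ready={D} → run D
t=22: ready={D} → run D
t=23: ready={D} → run D
t=24: ready={D} → run D
t=25: ready={D} → run D
t=26: ready={D} → run D
t=27: (idle)
t=28: (idle)
t=29: (idle)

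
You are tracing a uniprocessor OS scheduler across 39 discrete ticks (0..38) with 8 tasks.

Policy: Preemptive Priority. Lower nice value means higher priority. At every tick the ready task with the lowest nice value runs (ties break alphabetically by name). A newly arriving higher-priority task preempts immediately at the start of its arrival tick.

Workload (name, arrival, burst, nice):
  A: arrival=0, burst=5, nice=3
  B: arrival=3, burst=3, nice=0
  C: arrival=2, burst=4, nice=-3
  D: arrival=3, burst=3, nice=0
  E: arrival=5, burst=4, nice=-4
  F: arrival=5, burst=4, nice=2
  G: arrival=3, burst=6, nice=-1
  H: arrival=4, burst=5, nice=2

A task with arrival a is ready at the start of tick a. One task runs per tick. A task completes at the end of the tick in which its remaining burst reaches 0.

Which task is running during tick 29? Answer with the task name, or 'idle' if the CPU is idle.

running at tick 29 = H

t=0: ready={A} → run A
t=1: ready={A} → run A
t=2: ready={A,C} → run C
t=3: ready={A,B,C,D,G} → run C
t=4: ready={A,B,C,D,G,H} → run C
t=5: ready={A,B,C,D,E,F,G,H} → run E
t=6: ready={A,B,C,D,E,F,G,H} → run E
t=7: ready={A,B,C,D,E,F,G,H} → run E
t=8: ready={A,B,C,D,E,F,G,H} → run E
t=9: ready={A,B,C,D,F,G,H} → run C
t=10: ready={A,B,D,F,G,H} → run G
t=11: ready={A,B,D,F,G,H} → run G
t=12: ready={A,B,D,F,G,H} → run G
t=13: ready={A,B,D,F,G,H} → run G
t=14: ready={A,B,D,F,G,H} → run G
t=15: ready={A,B,D,F,G,H} → run G
t=16: ready={A,B,D,F,H} → run B
t=17: ready={A,B,D,F,H} → run B
t=18: ready={A,B,D,F,H} → run B
t=19: ready={A,D,F,H} → run D
t=20: ready={A,D,F,H} → run D
t=21: ready={A,D,F,H} → run D
t=22: ready={A,F,H} → run F
t=23: ready={A,F,H} → run F
t=24: ready={A,F,H} → run F
t=25: ready={A,F,H} → run F
t=26: ready={A,H} → run H
t=27: ready={A,H} → run H
t=28: ready={A,H} → run H
t=29: ready={A,H} → run H
t=30: ready={A,H} → run H
t=31: ready={A} → run A
t=32: ready={A} → run A
t=33: ready={A} → run A
t=34: (idle)
t=35: (idle)
t=36: (idle)
t=37: (idle)
t=38: (idle)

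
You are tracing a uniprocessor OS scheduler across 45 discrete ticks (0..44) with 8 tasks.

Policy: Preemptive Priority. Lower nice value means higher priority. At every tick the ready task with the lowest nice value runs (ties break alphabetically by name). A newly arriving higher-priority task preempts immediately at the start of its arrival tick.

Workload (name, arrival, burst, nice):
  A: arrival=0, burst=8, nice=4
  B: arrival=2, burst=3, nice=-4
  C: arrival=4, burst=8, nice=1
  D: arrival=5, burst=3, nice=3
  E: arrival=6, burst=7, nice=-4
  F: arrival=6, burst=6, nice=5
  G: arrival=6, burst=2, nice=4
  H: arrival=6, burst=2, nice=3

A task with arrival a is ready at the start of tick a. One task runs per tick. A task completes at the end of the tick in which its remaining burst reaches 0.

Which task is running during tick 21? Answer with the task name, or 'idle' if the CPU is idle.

t=0: ready={A} → run A
t=1: ready={A} → run A
t=2: ready={A,B} → run B
t=3: ready={A,B} → run B
t=4: ready={A,B,C} → run B
t=5: ready={A,C,D} → run C
t=6: ready={A,C,D,E,F,G,H} → run E
t=7: ready={A,C,D,E,F,G,H} → run E
t=8: ready={A,C,D,E,F,G,H} → run E
t=9: ready={A,C,D,E,F,G,H} → run E
t=10: ready={A,C,D,E,F,G,H} → run E
t=11: ready={A,C,D,E,F,G,H} → run E
t=12: ready={A,C,D,E,F,G,H} → run E
t=13: ready={A,C,D,F,G,H} → run C
t=14: ready={A,C,D,F,G,H} → run C
t=15: ready={A,C,D,F,G,H} → run C
t=16: ready={A,C,D,F,G,H} → run C
t=17: ready={A,C,D,F,G,H} → run C
t=18: ready={A,C,D,F,G,H} → run C
t=19: ready={A,C,D,F,G,H} → run C
t=20: ready={A,D,F,G,H} → run D
t=21: ready={A,D,F,G,H} → run D
t=22: ready={A,D,F,G,H} → run D
t=23: ready={A,F,G,H} → run H
t=24: ready={A,F,G,H} → run H
t=25: ready={A,F,G} → run A
t=26: ready={A,F,G} → run A
t=27: ready={A,F,G} → run A
t=28: ready={A,F,G} → run A
t=29: ready={A,F,G} → run A
t=30: ready={A,F,G} → run A
t=31: ready={F,G} → run G
t=32: ready={F,G} → run G
t=33: ready={F} → run F
t=34: ready={F} → run F
t=35: ready={F} → run F
t=36: ready={F} → run F
t=37: ready={F} → run F
t=38: ready={F} → run F
t=39: (idle)
t=40: (idle)
t=41: (idle)
t=42: (idle)
t=43: (idle)
t=44: (idle)

running at tick 21 = D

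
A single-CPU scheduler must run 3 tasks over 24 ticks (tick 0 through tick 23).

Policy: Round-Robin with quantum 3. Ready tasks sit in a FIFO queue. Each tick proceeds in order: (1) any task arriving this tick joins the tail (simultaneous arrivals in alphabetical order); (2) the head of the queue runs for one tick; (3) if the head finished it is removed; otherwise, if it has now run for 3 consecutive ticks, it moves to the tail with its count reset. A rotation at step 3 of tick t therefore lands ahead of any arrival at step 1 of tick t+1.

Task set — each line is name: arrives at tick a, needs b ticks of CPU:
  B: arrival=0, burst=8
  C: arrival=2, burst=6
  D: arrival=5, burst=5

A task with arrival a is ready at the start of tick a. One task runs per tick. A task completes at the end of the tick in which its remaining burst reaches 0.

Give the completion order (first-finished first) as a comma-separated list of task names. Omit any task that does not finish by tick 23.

t=0: queue=[B] q_used=0 → run B
t=1: queue=[B] q_used=1 → run B
t=2: queue=[B,C] q_used=2 → run B
t=3: queue=[C,B] q_used=0 → run C
t=4: queue=[C,B] q_used=1 → run C
t=5: queue=[C,B,D] q_used=2 → run C
t=6: queue=[B,D,C] q_used=0 → run B
t=7: queue=[B,D,C] q_used=1 → run B
t=8: queue=[B,D,C] q_used=2 → run B
t=9: queue=[D,C,B] q_used=0 → run D
t=10: queue=[D,C,B] q_used=1 → run D
t=11: queue=[D,C,B] q_used=2 → run D
t=12: queue=[C,B,D] q_used=0 → run C
t=13: queue=[C,B,D] q_used=1 → run C
t=14: queue=[C,B,D] q_used=2 → run C
t=15: queue=[B,D] q_used=0 → run B
t=16: queue=[B,D] q_used=1 → run B
t=17: queue=[D] q_used=0 → run D
t=18: queue=[D] q_used=1 → run D
t=19: (idle)
t=20: (idle)
t=21: (idle)
t=22: (idle)
t=23: (idle)

completion order = C, B, D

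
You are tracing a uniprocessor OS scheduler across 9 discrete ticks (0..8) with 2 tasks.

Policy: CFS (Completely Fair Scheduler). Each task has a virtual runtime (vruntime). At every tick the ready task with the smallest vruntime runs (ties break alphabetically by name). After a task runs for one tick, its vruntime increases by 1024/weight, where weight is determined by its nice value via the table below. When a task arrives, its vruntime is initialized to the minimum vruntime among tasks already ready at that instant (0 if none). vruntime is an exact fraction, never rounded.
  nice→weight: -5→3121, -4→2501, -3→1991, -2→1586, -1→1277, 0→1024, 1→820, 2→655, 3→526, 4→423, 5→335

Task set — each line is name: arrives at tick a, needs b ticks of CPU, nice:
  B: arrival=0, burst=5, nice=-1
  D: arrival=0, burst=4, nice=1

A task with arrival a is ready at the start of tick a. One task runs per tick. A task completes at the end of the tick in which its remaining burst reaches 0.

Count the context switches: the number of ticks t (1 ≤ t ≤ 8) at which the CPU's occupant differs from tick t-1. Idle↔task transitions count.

t=0: vr[B=0 D=0] → run B
t=1: vr[B=1024/1277 D=0] → run D
t=2: vr[B=1024/1277 D=256/205] → run B
t=3: vr[B=2048/1277 D=256/205] → run D
t=4: vr[B=2048/1277 D=512/205] → run B
t=5: vr[B=3072/1277 D=512/205] → run B
t=6: vr[B=4096/1277 D=512/205] → run D
t=7: vr[B=4096/1277 D=768/205] → run B
t=8: vr[D=768/205] → run D

context switches = 7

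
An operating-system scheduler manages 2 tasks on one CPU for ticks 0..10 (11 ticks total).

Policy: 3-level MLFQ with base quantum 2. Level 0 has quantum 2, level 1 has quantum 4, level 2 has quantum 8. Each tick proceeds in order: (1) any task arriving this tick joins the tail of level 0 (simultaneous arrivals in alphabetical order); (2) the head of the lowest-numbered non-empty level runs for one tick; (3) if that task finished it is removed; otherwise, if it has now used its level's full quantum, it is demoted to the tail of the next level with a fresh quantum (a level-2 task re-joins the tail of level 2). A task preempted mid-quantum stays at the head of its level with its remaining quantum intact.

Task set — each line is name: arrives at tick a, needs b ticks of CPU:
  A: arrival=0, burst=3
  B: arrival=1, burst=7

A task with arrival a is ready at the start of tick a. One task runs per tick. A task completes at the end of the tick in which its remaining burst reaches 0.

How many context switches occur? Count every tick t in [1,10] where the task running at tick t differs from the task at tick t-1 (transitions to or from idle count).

t=0: L0/L1/L2 = A/-/- → run A
t=1: L0/L1/L2 = AB/-/- → run A
t=2: L0/L1/L2 = B/A/- → run B
t=3: L0/L1/L2 = B/A/- → run B
t=4: L0/L1/L2 = -/AB/- → run A
t=5: L0/L1/L2 = -/B/- → run B
t=6: L0/L1/L2 = -/B/- → run B
t=7: L0/L1/L2 = -/B/- → run B
t=8: L0/L1/L2 = -/B/- → run B
t=9: L0/L1/L2 = -/-/B → run B
t=10: (idle)

context switches = 4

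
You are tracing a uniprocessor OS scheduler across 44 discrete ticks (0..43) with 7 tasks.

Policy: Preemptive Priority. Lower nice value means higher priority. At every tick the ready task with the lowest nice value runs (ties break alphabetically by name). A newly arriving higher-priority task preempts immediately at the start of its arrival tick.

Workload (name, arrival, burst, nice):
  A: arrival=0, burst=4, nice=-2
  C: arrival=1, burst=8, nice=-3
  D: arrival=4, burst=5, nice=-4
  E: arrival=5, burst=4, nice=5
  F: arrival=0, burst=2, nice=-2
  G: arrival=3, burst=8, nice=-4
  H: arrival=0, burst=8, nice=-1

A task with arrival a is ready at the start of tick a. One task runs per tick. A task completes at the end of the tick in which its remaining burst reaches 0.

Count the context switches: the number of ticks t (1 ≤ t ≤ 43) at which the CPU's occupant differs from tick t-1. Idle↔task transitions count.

context switches = 10

t=0: ready={A,F,H} → run A
t=1: ready={A,C,F,H} → run C
t=2: ready={A,C,F,H} → run C
t=3: ready={A,C,F,G,H} → run G
t=4: ready={A,C,D,F,G,H} → run D
t=5: ready={A,C,D,E,F,G,H} → run D
t=6: ready={A,C,D,E,F,G,H} → run D
t=7: ready={A,C,D,E,F,G,H} → run D
t=8: ready={A,C,D,E,F,G,H} → run D
t=9: ready={A,C,E,F,G,H} → run G
t=10: ready={A,C,E,F,G,H} → run G
t=11: ready={A,C,E,F,G,H} → run G
t=12: ready={A,C,E,F,G,H} → run G
t=13: ready={A,C,E,F,G,H} → run G
t=14: ready={A,C,E,F,G,H} → run G
t=15: ready={A,C,E,F,G,H} → run G
t=16: ready={A,C,E,F,H} → run C
t=17: ready={A,C,E,F,H} → run C
t=18: ready={A,C,E,F,H} → run C
t=19: ready={A,C,E,F,H} → run C
t=20: ready={A,C,E,F,H} → run C
t=21: ready={A,C,E,F,H} → run C
t=22: ready={A,E,F,H} → run A
t=23: ready={A,E,F,H} → run A
t=24: ready={A,E,F,H} → run A
t=25: ready={E,F,H} → run F
t=26: ready={E,F,H} → run F
t=27: ready={E,H} → run H
t=28: ready={E,H} → run H
t=29: ready={E,H} → run H
t=30: ready={E,H} → run H
t=31: ready={E,H} → run H
t=32: ready={E,H} → run H
t=33: ready={E,H} → run H
t=34: ready={E,H} → run H
t=35: ready={E} → run E
t=36: ready={E} → run E
t=37: ready={E} → run E
t=38: ready={E} → run E
t=39: (idle)
t=40: (idle)
t=41: (idle)
t=42: (idle)
t=43: (idle)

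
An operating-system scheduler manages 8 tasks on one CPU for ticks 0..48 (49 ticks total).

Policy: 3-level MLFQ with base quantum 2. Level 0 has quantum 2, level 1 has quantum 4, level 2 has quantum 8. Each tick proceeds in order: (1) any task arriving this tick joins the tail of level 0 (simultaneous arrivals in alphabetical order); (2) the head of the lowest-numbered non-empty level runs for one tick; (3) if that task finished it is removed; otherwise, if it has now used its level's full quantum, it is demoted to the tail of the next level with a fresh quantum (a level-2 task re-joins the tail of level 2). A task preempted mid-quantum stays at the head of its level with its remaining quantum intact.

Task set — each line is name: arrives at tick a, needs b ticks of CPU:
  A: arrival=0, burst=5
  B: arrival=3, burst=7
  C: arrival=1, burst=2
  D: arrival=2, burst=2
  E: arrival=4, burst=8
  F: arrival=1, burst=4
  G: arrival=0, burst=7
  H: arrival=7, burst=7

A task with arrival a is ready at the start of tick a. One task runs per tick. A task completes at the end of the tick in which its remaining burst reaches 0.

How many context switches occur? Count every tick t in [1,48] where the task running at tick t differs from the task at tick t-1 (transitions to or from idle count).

context switches = 18

t=0: L0/L1/L2 = AG/-/- → run A
t=1: L0/L1/L2 = AGCF/-/- → run A
t=2: L0/L1/L2 = GCFD/A/- → run G
t=3: L0/L1/L2 = GCFDB/A/- → run G
t=4: L0/L1/L2 = CFDBE/AG/- → run C
t=5: L0/L1/L2 = CFDBE/AG/- → run C
t=6: L0/L1/L2 = FDBE/AG/- → run F
t=7: L0/L1/L2 = FDBEH/AG/- → run F
t=8: L0/L1/L2 = DBEH/AGF/- → run D
t=9: L0/L1/L2 = DBEH/AGF/- → run D
t=10: L0/L1/L2 = BEH/AGF/- → run B
t=11: L0/L1/L2 = BEH/AGF/- → run B
t=12: L0/L1/L2 = EH/AGFB/- → run E
t=13: L0/L1/L2 = EH/AGFB/- → run E
t=14: L0/L1/L2 = H/AGFBE/- → run H
t=15: L0/L1/L2 = H/AGFBE/- → run H
t=16: L0/L1/L2 = -/AGFBEH/- → run A
t=17: L0/L1/L2 = -/AGFBEH/- → run A
t=18: L0/L1/L2 = -/AGFBEH/- → run A
t=19: L0/L1/L2 = -/GFBEH/- → run G
t=20: L0/L1/L2 = -/GFBEH/- → run G
t=21: L0/L1/L2 = -/GFBEH/- → run G
t=22: L0/L1/L2 = -/GFBEH/- → run G
t=23: L0/L1/L2 = -/FBEH/G → run F
t=24: L0/L1/L2 = -/FBEH/G → run F
t=25: L0/L1/L2 = -/BEH/G → run B
t=26: L0/L1/L2 = -/BEH/G → run B
t=27: L0/L1/L2 = -/BEH/G → run B
t=28: L0/L1/L2 = -/BEH/G → run B
t=29: L0/L1/L2 = -/EH/GB → run E
t=30: L0/L1/L2 = -/EH/GB → run E
t=31: L0/L1/L2 = -/EH/GB → run E
t=32: L0/L1/L2 = -/EH/GB → run E
t=33: L0/L1/L2 = -/H/GBE → run H
t=34: L0/L1/L2 = -/H/GBE → run H
t=35: L0/L1/L2 = -/H/GBE → run H
t=36: L0/L1/L2 = -/H/GBE → run H
t=37: L0/L1/L2 = -/-/GBEH → run G
t=38: L0/L1/L2 = -/-/BEH → run B
t=39: L0/L1/L2 = -/-/EH → run E
t=40: L0/L1/L2 = -/-/EH → run E
t=41: L0/L1/L2 = -/-/H → run H
t=42: (idle)
t=43: (idle)
t=44: (idle)
t=45: (idle)
t=46: (idle)
t=47: (idle)
t=48: (idle)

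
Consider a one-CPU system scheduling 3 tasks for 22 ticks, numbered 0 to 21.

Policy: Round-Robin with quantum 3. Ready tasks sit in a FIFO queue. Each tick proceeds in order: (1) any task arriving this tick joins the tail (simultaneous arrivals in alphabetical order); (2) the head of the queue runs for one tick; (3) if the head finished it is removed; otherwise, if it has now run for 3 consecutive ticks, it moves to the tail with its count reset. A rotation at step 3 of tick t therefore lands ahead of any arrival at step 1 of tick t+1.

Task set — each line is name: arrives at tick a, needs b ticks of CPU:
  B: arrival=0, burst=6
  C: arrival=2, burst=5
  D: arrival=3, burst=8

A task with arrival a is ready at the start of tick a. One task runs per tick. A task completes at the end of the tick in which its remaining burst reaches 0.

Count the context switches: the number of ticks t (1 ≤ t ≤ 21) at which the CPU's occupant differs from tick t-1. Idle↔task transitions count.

t=0: queue=[B] q_used=0 → run B
t=1: queue=[B] q_used=1 → run B
t=2: queue=[B,C] q_used=2 → run B
t=3: queue=[C,B,D] q_used=0 → run C
t=4: queue=[C,B,D] q_used=1 → run C
t=5: queue=[C,B,D] q_used=2 → run C
t=6: queue=[B,D,C] q_used=0 → run B
t=7: queue=[B,D,C] q_used=1 → run B
t=8: queue=[B,D,C] q_used=2 → run B
t=9: queue=[D,C] q_used=0 → run D
t=10: queue=[D,C] q_used=1 → run D
t=11: queue=[D,C] q_used=2 → run D
t=12: queue=[C,D] q_used=0 → run C
t=13: queue=[C,D] q_used=1 → run C
t=14: queue=[D] q_used=0 → run D
t=15: queue=[D] q_used=1 → run D
t=16: queue=[D] q_used=2 → run D
t=17: queue=[D] q_used=0 → run D
t=18: queue=[D] q_used=1 → run D
t=19: (idle)
t=20: (idle)
t=21: (idle)

context switches = 6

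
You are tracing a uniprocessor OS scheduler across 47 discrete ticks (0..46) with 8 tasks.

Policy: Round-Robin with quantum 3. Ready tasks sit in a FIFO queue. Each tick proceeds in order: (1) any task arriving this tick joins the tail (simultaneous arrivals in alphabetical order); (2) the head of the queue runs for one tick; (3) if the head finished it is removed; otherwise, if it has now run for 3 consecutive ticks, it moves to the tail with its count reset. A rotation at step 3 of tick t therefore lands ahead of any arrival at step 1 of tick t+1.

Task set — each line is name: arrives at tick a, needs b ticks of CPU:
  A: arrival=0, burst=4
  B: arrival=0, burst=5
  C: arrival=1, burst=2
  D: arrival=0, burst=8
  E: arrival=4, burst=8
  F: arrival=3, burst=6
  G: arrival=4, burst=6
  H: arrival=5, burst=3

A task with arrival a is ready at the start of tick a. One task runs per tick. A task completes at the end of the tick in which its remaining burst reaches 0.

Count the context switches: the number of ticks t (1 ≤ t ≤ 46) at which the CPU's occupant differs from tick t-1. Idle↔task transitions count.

t=0: queue=[A,B,D] q_used=0 → run A
t=1: queue=[A,B,D,C] q_used=1 → run A
t=2: queue=[A,B,D,C] q_used=2 → run A
t=3: queue=[B,D,C,A,F] q_used=0 → run B
t=4: queue=[B,D,C,A,F,E,G] q_used=1 → run B
t=5: queue=[B,D,C,A,F,E,G,H] q_used=2 → run B
t=6: queue=[D,C,A,F,E,G,H,B] q_used=0 → run D
t=7: queue=[D,C,A,F,E,G,H,B] q_used=1 → run D
t=8: queue=[D,C,A,F,E,G,H,B] q_used=2 → run D
t=9: queue=[C,A,F,E,G,H,B,D] q_used=0 → run C
t=10: queue=[C,A,F,E,G,H,B,D] q_used=1 → run C
t=11: queue=[A,F,E,G,H,B,D] q_used=0 → run A
t=12: queue=[F,E,G,H,B,D] q_used=0 → run F
t=13: queue=[F,E,G,H,B,D] q_used=1 → run F
t=14: queue=[F,E,G,H,B,D] q_used=2 → run F
t=15: queue=[E,G,H,B,D,F] q_used=0 → run E
t=16: queue=[E,G,H,B,D,F] q_used=1 → run E
t=17: queue=[E,G,H,B,D,F] q_used=2 → run E
t=18: queue=[G,H,B,D,F,E] q_used=0 → run G
t=19: queue=[G,H,B,D,F,E] q_used=1 → run G
t=20: queue=[G,H,B,D,F,E] q_used=2 → run G
t=21: queue=[H,B,D,F,E,G] q_used=0 → run H
t=22: queue=[H,B,D,F,E,G] q_used=1 → run H
t=23: queue=[H,B,D,F,E,G] q_used=2 → run H
t=24: queue=[B,D,F,E,G] q_used=0 → run B
t=25: queue=[B,D,F,E,G] q_used=1 → run B
t=26: queue=[D,F,E,G] q_used=0 → run D
t=27: queue=[D,F,E,G] q_used=1 → run D
t=28: queue=[D,F,E,G] q_used=2 → run D
t=29: queue=[F,E,G,D] q_used=0 → run F
t=30: queue=[F,E,G,D] q_used=1 → run F
t=31: queue=[F,E,G,D] q_used=2 → run F
t=32: queue=[E,G,D] q_used=0 → run E
t=33: queue=[E,G,D] q_used=1 → run E
t=34: queue=[E,G,D] q_used=2 → run E
t=35: queue=[G,D,E] q_used=0 → run G
t=36: queue=[G,D,E] q_used=1 → run G
t=37: queue=[G,D,E] q_used=2 → run G
t=38: queue=[D,E] q_used=0 → run D
t=39: queue=[D,E] q_used=1 → run D
t=40: queue=[E] q_used=0 → run E
t=41: queue=[E] q_used=1 → run E
t=42: (idle)
t=43: (idle)
t=44: (idle)
t=45: (idle)
t=46: (idle)

context switches = 16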